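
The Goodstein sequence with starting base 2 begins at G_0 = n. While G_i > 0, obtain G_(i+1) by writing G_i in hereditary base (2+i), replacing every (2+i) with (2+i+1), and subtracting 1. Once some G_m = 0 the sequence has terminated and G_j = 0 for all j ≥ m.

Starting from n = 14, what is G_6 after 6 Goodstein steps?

134404971

14 —HB2→ 2^(2 + 1) + 2^2 + 2 —bump→ 3^(3 + 1) + 3^3 + 3 = 111 —(−1)→ 110
110 —HB3→ 3^(3 + 1) + 3^3 + 2 —bump→ 4^(4 + 1) + 4^4 + 2 = 1282 —(−1)→ 1281
1281 —HB4→ 4^(4 + 1) + 4^4 + 1 —bump→ 5^(5 + 1) + 5^5 + 1 = 18751 —(−1)→ 18750
18750 —HB5→ 5^(5 + 1) + 5^5 —bump→ 6^(6 + 1) + 6^6 = 326592 —(−1)→ 326591
326591 —HB6→ 6^(6 + 1) + 5·6^5 + 5·6^4 + 5·6^3 + 5·6^2 + 5·6 + 5 —bump→ 7^(7 + 1) + 5·7^5 + 5·7^4 + 5·7^3 + 5·7^2 + 5·7 + 5 = 5862841 —(−1)→ 5862840
5862840 —HB7→ 7^(7 + 1) + 5·7^5 + 5·7^4 + 5·7^3 + 5·7^2 + 5·7 + 4 —bump→ 8^(8 + 1) + 5·8^5 + 5·8^4 + 5·8^3 + 5·8^2 + 5·8 + 4 = 134404972 —(−1)→ 134404971
134404971 —HB8→ 8^(8 + 1) + 5·8^5 + 5·8^4 + 5·8^3 + 5·8^2 + 5·8 + 3 —bump→ 9^(9 + 1) + 5·9^5 + 5·9^4 + 5·9^3 + 5·9^2 + 5·9 + 3 = 3487116549 —(−1)→ 3487116548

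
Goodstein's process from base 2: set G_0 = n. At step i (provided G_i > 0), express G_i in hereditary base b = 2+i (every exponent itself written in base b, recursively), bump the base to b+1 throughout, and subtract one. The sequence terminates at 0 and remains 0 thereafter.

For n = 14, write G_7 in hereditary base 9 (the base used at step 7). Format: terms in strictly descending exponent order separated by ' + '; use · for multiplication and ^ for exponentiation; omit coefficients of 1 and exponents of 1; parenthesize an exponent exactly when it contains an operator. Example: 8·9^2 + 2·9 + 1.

9^(9 + 1) + 5·9^5 + 5·9^4 + 5·9^3 + 5·9^2 + 5·9 + 2

(0) 14|_2 = 2^(2 + 1) + 2^2 + 2 ↦ 3^(3 + 1) + 3^3 + 3|_3 = 111 ⇒ 110
(1) 110|_3 = 3^(3 + 1) + 3^3 + 2 ↦ 4^(4 + 1) + 4^4 + 2|_4 = 1282 ⇒ 1281
(2) 1281|_4 = 4^(4 + 1) + 4^4 + 1 ↦ 5^(5 + 1) + 5^5 + 1|_5 = 18751 ⇒ 18750
(3) 18750|_5 = 5^(5 + 1) + 5^5 ↦ 6^(6 + 1) + 6^6|_6 = 326592 ⇒ 326591
(4) 326591|_6 = 6^(6 + 1) + 5·6^5 + 5·6^4 + 5·6^3 + 5·6^2 + 5·6 + 5 ↦ 7^(7 + 1) + 5·7^5 + 5·7^4 + 5·7^3 + 5·7^2 + 5·7 + 5|_7 = 5862841 ⇒ 5862840
(5) 5862840|_7 = 7^(7 + 1) + 5·7^5 + 5·7^4 + 5·7^3 + 5·7^2 + 5·7 + 4 ↦ 8^(8 + 1) + 5·8^5 + 5·8^4 + 5·8^3 + 5·8^2 + 5·8 + 4|_8 = 134404972 ⇒ 134404971
(6) 134404971|_8 = 8^(8 + 1) + 5·8^5 + 5·8^4 + 5·8^3 + 5·8^2 + 5·8 + 3 ↦ 9^(9 + 1) + 5·9^5 + 5·9^4 + 5·9^3 + 5·9^2 + 5·9 + 3|_9 = 3487116549 ⇒ 3487116548
(7) 3487116548|_9 = 9^(9 + 1) + 5·9^5 + 5·9^4 + 5·9^3 + 5·9^2 + 5·9 + 2 ↦ 10^(10 + 1) + 5·10^5 + 5·10^4 + 5·10^3 + 5·10^2 + 5·10 + 2|_10 = 100000555552 ⇒ 100000555551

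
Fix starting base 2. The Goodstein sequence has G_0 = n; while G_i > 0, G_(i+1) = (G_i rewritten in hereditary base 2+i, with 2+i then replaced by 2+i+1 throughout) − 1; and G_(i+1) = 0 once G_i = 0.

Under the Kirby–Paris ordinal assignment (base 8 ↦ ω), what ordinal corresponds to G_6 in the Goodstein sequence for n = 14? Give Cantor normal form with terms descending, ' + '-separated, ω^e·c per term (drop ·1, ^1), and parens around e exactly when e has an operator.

ω^(ω + 1) + ω^5·5 + ω^4·5 + ω^3·5 + ω^2·5 + ω·5 + 3

G_0 = 14. HB_2(14) = 2^(2 + 1) + 2^2 + 2. Bump = 111. G_1 = 110.
G_1 = 110. HB_3(110) = 3^(3 + 1) + 3^3 + 2. Bump = 1282. G_2 = 1281.
G_2 = 1281. HB_4(1281) = 4^(4 + 1) + 4^4 + 1. Bump = 18751. G_3 = 18750.
G_3 = 18750. HB_5(18750) = 5^(5 + 1) + 5^5. Bump = 326592. G_4 = 326591.
G_4 = 326591. HB_6(326591) = 6^(6 + 1) + 5·6^5 + 5·6^4 + 5·6^3 + 5·6^2 + 5·6 + 5. Bump = 5862841. G_5 = 5862840.
G_5 = 5862840. HB_7(5862840) = 7^(7 + 1) + 5·7^5 + 5·7^4 + 5·7^3 + 5·7^2 + 5·7 + 4. Bump = 134404972. G_6 = 134404971.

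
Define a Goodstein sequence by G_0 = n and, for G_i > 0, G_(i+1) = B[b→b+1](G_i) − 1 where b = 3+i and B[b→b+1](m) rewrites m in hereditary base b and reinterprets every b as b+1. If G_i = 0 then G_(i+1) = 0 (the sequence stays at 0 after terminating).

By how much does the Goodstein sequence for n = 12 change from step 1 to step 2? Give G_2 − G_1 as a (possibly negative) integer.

8

base 3: 12 = 3^2 + 3; at 4: 4^2 + 4 = 20; next = 19
base 4: 19 = 4^2 + 3; at 5: 5^2 + 3 = 28; next = 27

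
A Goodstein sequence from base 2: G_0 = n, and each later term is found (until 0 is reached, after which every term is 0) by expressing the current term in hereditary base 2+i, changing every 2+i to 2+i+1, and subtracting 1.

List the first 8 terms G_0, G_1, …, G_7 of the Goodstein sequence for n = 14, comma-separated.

14, 110, 1281, 18750, 326591, 5862840, 134404971, 3487116548

base 2: 14 = 2^(2 + 1) + 2^2 + 2; at 3: 3^(3 + 1) + 3^3 + 3 = 111; next = 110
base 3: 110 = 3^(3 + 1) + 3^3 + 2; at 4: 4^(4 + 1) + 4^4 + 2 = 1282; next = 1281
base 4: 1281 = 4^(4 + 1) + 4^4 + 1; at 5: 5^(5 + 1) + 5^5 + 1 = 18751; next = 18750
base 5: 18750 = 5^(5 + 1) + 5^5; at 6: 6^(6 + 1) + 6^6 = 326592; next = 326591
base 6: 326591 = 6^(6 + 1) + 5·6^5 + 5·6^4 + 5·6^3 + 5·6^2 + 5·6 + 5; at 7: 7^(7 + 1) + 5·7^5 + 5·7^4 + 5·7^3 + 5·7^2 + 5·7 + 5 = 5862841; next = 5862840
base 7: 5862840 = 7^(7 + 1) + 5·7^5 + 5·7^4 + 5·7^3 + 5·7^2 + 5·7 + 4; at 8: 8^(8 + 1) + 5·8^5 + 5·8^4 + 5·8^3 + 5·8^2 + 5·8 + 4 = 134404972; next = 134404971
base 8: 134404971 = 8^(8 + 1) + 5·8^5 + 5·8^4 + 5·8^3 + 5·8^2 + 5·8 + 3; at 9: 9^(9 + 1) + 5·9^5 + 5·9^4 + 5·9^3 + 5·9^2 + 5·9 + 3 = 3487116549; next = 3487116548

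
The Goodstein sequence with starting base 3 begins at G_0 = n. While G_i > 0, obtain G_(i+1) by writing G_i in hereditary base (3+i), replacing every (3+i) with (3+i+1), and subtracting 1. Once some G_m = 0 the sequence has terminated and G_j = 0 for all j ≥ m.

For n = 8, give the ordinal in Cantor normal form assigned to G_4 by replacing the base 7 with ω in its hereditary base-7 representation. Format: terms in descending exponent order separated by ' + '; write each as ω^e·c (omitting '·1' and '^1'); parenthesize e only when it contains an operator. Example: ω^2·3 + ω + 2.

(0) 8|_3 = 2·3 + 2 ↦ 2·4 + 2|_4 = 10 ⇒ 9
(1) 9|_4 = 2·4 + 1 ↦ 2·5 + 1|_5 = 11 ⇒ 10
(2) 10|_5 = 2·5 ↦ 2·6|_6 = 12 ⇒ 11
(3) 11|_6 = 6 + 5 ↦ 7 + 5|_7 = 12 ⇒ 11
(4) 11|_7 = 7 + 4 ↦ 8 + 4|_8 = 12 ⇒ 11

ω + 4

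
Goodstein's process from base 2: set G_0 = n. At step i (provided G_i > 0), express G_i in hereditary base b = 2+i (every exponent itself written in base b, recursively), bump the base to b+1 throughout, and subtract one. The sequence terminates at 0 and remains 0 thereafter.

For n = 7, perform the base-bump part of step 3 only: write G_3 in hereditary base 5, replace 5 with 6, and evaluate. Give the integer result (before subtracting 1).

step 0: 7 = 2^2 + 2 + 1; sub 3 for 2: 3^3 + 3 + 1; = 31; G_1 = 31−1 = 30
step 1: 30 = 3^3 + 3; sub 4 for 3: 4^4 + 4; = 260; G_2 = 260−1 = 259
step 2: 259 = 4^4 + 3; sub 5 for 4: 5^5 + 3; = 3128; G_3 = 3128−1 = 3127
step 3: 3127 = 5^5 + 2; sub 6 for 5: 6^6 + 2; = 46658; G_4 = 46658−1 = 46657

46658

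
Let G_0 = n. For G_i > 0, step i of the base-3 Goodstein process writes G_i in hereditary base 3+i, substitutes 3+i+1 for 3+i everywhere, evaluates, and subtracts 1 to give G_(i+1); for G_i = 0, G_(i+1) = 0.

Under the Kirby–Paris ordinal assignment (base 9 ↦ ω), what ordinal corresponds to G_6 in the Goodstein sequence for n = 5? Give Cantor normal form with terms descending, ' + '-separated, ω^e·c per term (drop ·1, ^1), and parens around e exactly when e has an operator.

2

base 3: 5 = 3 + 2; at 4: 4 + 2 = 6; next = 5
base 4: 5 = 4 + 1; at 5: 5 + 1 = 6; next = 5
base 5: 5 = 5; at 6: 6 = 6; next = 5
base 6: 5 = 5; at 7: 5 = 5; next = 4
base 7: 4 = 4; at 8: 4 = 4; next = 3
base 8: 3 = 3; at 9: 3 = 3; next = 2
base 9: 2 = 2; at 10: 2 = 2; next = 1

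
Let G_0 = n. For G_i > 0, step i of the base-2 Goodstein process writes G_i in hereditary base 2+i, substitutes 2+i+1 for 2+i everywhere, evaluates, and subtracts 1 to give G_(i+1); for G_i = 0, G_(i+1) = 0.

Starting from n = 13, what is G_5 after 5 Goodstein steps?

base 2: 13 = 2^(2 + 1) + 2^2 + 1; at 3: 3^(3 + 1) + 3^3 + 1 = 109; next = 108
base 3: 108 = 3^(3 + 1) + 3^3; at 4: 4^(4 + 1) + 4^4 = 1280; next = 1279
base 4: 1279 = 4^(4 + 1) + 3·4^3 + 3·4^2 + 3·4 + 3; at 5: 5^(5 + 1) + 3·5^3 + 3·5^2 + 3·5 + 3 = 16093; next = 16092
base 5: 16092 = 5^(5 + 1) + 3·5^3 + 3·5^2 + 3·5 + 2; at 6: 6^(6 + 1) + 3·6^3 + 3·6^2 + 3·6 + 2 = 280712; next = 280711
base 6: 280711 = 6^(6 + 1) + 3·6^3 + 3·6^2 + 3·6 + 1; at 7: 7^(7 + 1) + 3·7^3 + 3·7^2 + 3·7 + 1 = 5765999; next = 5765998
base 7: 5765998 = 7^(7 + 1) + 3·7^3 + 3·7^2 + 3·7; at 8: 8^(8 + 1) + 3·8^3 + 3·8^2 + 3·8 = 134219480; next = 134219479

5765998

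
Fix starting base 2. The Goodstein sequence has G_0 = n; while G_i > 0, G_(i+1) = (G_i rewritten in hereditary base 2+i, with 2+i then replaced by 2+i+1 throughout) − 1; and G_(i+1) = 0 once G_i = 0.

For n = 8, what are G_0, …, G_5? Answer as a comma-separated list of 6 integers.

i=0: 8 = 2^(2 + 1) (b=2); 2→3: 3^(3 + 1) = 81; 81−1 = 80
i=1: 80 = 2·3^3 + 2·3^2 + 2·3 + 2 (b=3); 3→4: 2·4^4 + 2·4^2 + 2·4 + 2 = 554; 554−1 = 553
i=2: 553 = 2·4^4 + 2·4^2 + 2·4 + 1 (b=4); 4→5: 2·5^5 + 2·5^2 + 2·5 + 1 = 6311; 6311−1 = 6310
i=3: 6310 = 2·5^5 + 2·5^2 + 2·5 (b=5); 5→6: 2·6^6 + 2·6^2 + 2·6 = 93396; 93396−1 = 93395
i=4: 93395 = 2·6^6 + 2·6^2 + 6 + 5 (b=6); 6→7: 2·7^7 + 2·7^2 + 7 + 5 = 1647196; 1647196−1 = 1647195

8, 80, 553, 6310, 93395, 1647195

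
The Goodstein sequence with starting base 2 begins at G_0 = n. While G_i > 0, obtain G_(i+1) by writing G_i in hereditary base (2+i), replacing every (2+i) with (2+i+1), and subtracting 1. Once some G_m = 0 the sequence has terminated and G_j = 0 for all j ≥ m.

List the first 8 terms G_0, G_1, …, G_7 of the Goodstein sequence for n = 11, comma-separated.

G_0=11  [base 2] 2^(2 + 1) + 2 + 1  →[2↦3]→  3^(3 + 1) + 3 + 1 = 85  −1 ⇒ G_1=84
G_1=84  [base 3] 3^(3 + 1) + 3  →[3↦4]→  4^(4 + 1) + 4 = 1028  −1 ⇒ G_2=1027
G_2=1027  [base 4] 4^(4 + 1) + 3  →[4↦5]→  5^(5 + 1) + 3 = 15628  −1 ⇒ G_3=15627
G_3=15627  [base 5] 5^(5 + 1) + 2  →[5↦6]→  6^(6 + 1) + 2 = 279938  −1 ⇒ G_4=279937
G_4=279937  [base 6] 6^(6 + 1) + 1  →[6↦7]→  7^(7 + 1) + 1 = 5764802  −1 ⇒ G_5=5764801
G_5=5764801  [base 7] 7^(7 + 1)  →[7↦8]→  8^(8 + 1) = 134217728  −1 ⇒ G_6=134217727
G_6=134217727  [base 8] 7·8^8 + 7·8^7 + 7·8^6 + 7·8^5 + 7·8^4 + 7·8^3 + 7·8^2 + 7·8 + 7  →[8↦9]→  7·9^9 + 7·9^7 + 7·9^6 + 7·9^5 + 7·9^4 + 7·9^3 + 7·9^2 + 7·9 + 7 = 2749609303  −1 ⇒ G_7=2749609302

11, 84, 1027, 15627, 279937, 5764801, 134217727, 2749609302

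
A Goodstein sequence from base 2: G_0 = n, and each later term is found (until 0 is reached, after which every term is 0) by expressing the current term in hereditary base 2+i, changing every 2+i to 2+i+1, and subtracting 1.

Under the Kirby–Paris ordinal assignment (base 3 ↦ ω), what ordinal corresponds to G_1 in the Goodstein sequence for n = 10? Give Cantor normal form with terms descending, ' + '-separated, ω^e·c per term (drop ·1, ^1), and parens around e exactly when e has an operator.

[0] 10 ≡ 2^(2 + 1) + 2 (base 2). Lift 3: 84. −1: 83.
[1] 83 ≡ 3^(3 + 1) + 2 (base 3). Lift 4: 1026. −1: 1025.

ω^(ω + 1) + 2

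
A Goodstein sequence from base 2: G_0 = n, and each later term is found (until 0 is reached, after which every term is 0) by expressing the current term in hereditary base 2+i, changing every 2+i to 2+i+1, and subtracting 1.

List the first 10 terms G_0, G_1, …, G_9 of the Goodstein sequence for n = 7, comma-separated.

7, 30, 259, 3127, 46657, 823543, 16777215, 37665879, 77777775, 150051213

i=0: 7 = 2^2 + 2 + 1 (b=2); 2→3: 3^3 + 3 + 1 = 31; 31−1 = 30
i=1: 30 = 3^3 + 3 (b=3); 3→4: 4^4 + 4 = 260; 260−1 = 259
i=2: 259 = 4^4 + 3 (b=4); 4→5: 5^5 + 3 = 3128; 3128−1 = 3127
i=3: 3127 = 5^5 + 2 (b=5); 5→6: 6^6 + 2 = 46658; 46658−1 = 46657
i=4: 46657 = 6^6 + 1 (b=6); 6→7: 7^7 + 1 = 823544; 823544−1 = 823543
i=5: 823543 = 7^7 (b=7); 7→8: 8^8 = 16777216; 16777216−1 = 16777215
i=6: 16777215 = 7·8^7 + 7·8^6 + 7·8^5 + 7·8^4 + 7·8^3 + 7·8^2 + 7·8 + 7 (b=8); 8→9: 7·9^7 + 7·9^6 + 7·9^5 + 7·9^4 + 7·9^3 + 7·9^2 + 7·9 + 7 = 37665880; 37665880−1 = 37665879
i=7: 37665879 = 7·9^7 + 7·9^6 + 7·9^5 + 7·9^4 + 7·9^3 + 7·9^2 + 7·9 + 6 (b=9); 9→10: 7·10^7 + 7·10^6 + 7·10^5 + 7·10^4 + 7·10^3 + 7·10^2 + 7·10 + 6 = 77777776; 77777776−1 = 77777775
i=8: 77777775 = 7·10^7 + 7·10^6 + 7·10^5 + 7·10^4 + 7·10^3 + 7·10^2 + 7·10 + 5 (b=10); 10→11: 7·11^7 + 7·11^6 + 7·11^5 + 7·11^4 + 7·11^3 + 7·11^2 + 7·11 + 5 = 150051214; 150051214−1 = 150051213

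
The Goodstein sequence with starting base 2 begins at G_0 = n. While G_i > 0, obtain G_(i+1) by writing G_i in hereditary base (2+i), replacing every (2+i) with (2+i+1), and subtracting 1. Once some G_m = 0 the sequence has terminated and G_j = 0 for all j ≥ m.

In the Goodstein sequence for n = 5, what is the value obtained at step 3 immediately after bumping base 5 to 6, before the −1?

step 0: 5 = 2^2 + 1; sub 3 for 2: 3^3 + 1; = 28; G_1 = 28−1 = 27
step 1: 27 = 3^3; sub 4 for 3: 4^4; = 256; G_2 = 256−1 = 255
step 2: 255 = 3·4^3 + 3·4^2 + 3·4 + 3; sub 5 for 4: 3·5^3 + 3·5^2 + 3·5 + 3; = 468; G_3 = 468−1 = 467
step 3: 467 = 3·5^3 + 3·5^2 + 3·5 + 2; sub 6 for 5: 3·6^3 + 3·6^2 + 3·6 + 2; = 776; G_4 = 776−1 = 775

776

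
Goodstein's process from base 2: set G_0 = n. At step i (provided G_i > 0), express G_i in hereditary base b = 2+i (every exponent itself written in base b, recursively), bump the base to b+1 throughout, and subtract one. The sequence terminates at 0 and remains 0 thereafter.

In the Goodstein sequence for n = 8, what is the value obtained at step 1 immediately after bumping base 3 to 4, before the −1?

554

G_0 = 8. HB_2(8) = 2^(2 + 1). Bump = 81. G_1 = 80.
G_1 = 80. HB_3(80) = 2·3^3 + 2·3^2 + 2·3 + 2. Bump = 554. G_2 = 553.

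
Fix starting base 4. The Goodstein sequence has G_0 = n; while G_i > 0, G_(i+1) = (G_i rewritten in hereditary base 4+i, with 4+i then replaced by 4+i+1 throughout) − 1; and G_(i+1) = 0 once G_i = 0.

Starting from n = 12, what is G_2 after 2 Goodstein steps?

15

step 0: 12 = 3·4; sub 5 for 4: 3·5; = 15; G_1 = 15−1 = 14
step 1: 14 = 2·5 + 4; sub 6 for 5: 2·6 + 4; = 16; G_2 = 16−1 = 15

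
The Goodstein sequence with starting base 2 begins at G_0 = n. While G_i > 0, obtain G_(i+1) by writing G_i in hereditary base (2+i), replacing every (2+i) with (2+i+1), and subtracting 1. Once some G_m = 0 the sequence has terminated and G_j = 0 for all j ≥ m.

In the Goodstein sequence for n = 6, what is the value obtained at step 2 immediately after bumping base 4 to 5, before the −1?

G_0=6  [base 2] 2^2 + 2  →[2↦3]→  3^3 + 3 = 30  −1 ⇒ G_1=29
G_1=29  [base 3] 3^3 + 2  →[3↦4]→  4^4 + 2 = 258  −1 ⇒ G_2=257
G_2=257  [base 4] 4^4 + 1  →[4↦5]→  5^5 + 1 = 3126  −1 ⇒ G_3=3125

3126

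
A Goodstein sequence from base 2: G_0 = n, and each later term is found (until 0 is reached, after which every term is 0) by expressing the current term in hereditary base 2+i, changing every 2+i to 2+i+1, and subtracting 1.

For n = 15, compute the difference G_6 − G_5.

step 0: 15 = 2^(2 + 1) + 2^2 + 2 + 1; sub 3 for 2: 3^(3 + 1) + 3^3 + 3 + 1; = 112; G_1 = 112−1 = 111
step 1: 111 = 3^(3 + 1) + 3^3 + 3; sub 4 for 3: 4^(4 + 1) + 4^4 + 4; = 1284; G_2 = 1284−1 = 1283
step 2: 1283 = 4^(4 + 1) + 4^4 + 3; sub 5 for 4: 5^(5 + 1) + 5^5 + 3; = 18753; G_3 = 18753−1 = 18752
step 3: 18752 = 5^(5 + 1) + 5^5 + 2; sub 6 for 5: 6^(6 + 1) + 6^6 + 2; = 326594; G_4 = 326594−1 = 326593
step 4: 326593 = 6^(6 + 1) + 6^6 + 1; sub 7 for 6: 7^(7 + 1) + 7^7 + 1; = 6588345; G_5 = 6588345−1 = 6588344
step 5: 6588344 = 7^(7 + 1) + 7^7; sub 8 for 7: 8^(8 + 1) + 8^8; = 150994944; G_6 = 150994944−1 = 150994943

144406599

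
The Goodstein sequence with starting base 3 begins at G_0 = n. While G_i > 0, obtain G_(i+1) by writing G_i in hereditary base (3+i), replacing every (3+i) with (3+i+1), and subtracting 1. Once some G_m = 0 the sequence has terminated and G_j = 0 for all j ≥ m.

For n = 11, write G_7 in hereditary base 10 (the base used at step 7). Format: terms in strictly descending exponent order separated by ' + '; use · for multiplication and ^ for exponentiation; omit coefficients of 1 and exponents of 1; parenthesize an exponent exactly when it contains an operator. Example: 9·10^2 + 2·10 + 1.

5·10 + 1

G_0=11  [base 3] 3^2 + 2  →[3↦4]→  4^2 + 2 = 18  −1 ⇒ G_1=17
G_1=17  [base 4] 4^2 + 1  →[4↦5]→  5^2 + 1 = 26  −1 ⇒ G_2=25
G_2=25  [base 5] 5^2  →[5↦6]→  6^2 = 36  −1 ⇒ G_3=35
G_3=35  [base 6] 5·6 + 5  →[6↦7]→  5·7 + 5 = 40  −1 ⇒ G_4=39
G_4=39  [base 7] 5·7 + 4  →[7↦8]→  5·8 + 4 = 44  −1 ⇒ G_5=43
G_5=43  [base 8] 5·8 + 3  →[8↦9]→  5·9 + 3 = 48  −1 ⇒ G_6=47
G_6=47  [base 9] 5·9 + 2  →[9↦10]→  5·10 + 2 = 52  −1 ⇒ G_7=51
G_7=51  [base 10] 5·10 + 1  →[10↦11]→  5·11 + 1 = 56  −1 ⇒ G_8=55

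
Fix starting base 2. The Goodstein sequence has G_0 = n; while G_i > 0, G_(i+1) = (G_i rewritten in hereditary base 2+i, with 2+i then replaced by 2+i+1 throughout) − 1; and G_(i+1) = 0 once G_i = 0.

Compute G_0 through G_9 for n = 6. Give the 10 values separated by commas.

base 2: 6 = 2^2 + 2; at 3: 3^3 + 3 = 30; next = 29
base 3: 29 = 3^3 + 2; at 4: 4^4 + 2 = 258; next = 257
base 4: 257 = 4^4 + 1; at 5: 5^5 + 1 = 3126; next = 3125
base 5: 3125 = 5^5; at 6: 6^6 = 46656; next = 46655
base 6: 46655 = 5·6^5 + 5·6^4 + 5·6^3 + 5·6^2 + 5·6 + 5; at 7: 5·7^5 + 5·7^4 + 5·7^3 + 5·7^2 + 5·7 + 5 = 98040; next = 98039
base 7: 98039 = 5·7^5 + 5·7^4 + 5·7^3 + 5·7^2 + 5·7 + 4; at 8: 5·8^5 + 5·8^4 + 5·8^3 + 5·8^2 + 5·8 + 4 = 187244; next = 187243
base 8: 187243 = 5·8^5 + 5·8^4 + 5·8^3 + 5·8^2 + 5·8 + 3; at 9: 5·9^5 + 5·9^4 + 5·9^3 + 5·9^2 + 5·9 + 3 = 332148; next = 332147
base 9: 332147 = 5·9^5 + 5·9^4 + 5·9^3 + 5·9^2 + 5·9 + 2; at 10: 5·10^5 + 5·10^4 + 5·10^3 + 5·10^2 + 5·10 + 2 = 555552; next = 555551
base 10: 555551 = 5·10^5 + 5·10^4 + 5·10^3 + 5·10^2 + 5·10 + 1; at 11: 5·11^5 + 5·11^4 + 5·11^3 + 5·11^2 + 5·11 + 1 = 885776; next = 885775

6, 29, 257, 3125, 46655, 98039, 187243, 332147, 555551, 885775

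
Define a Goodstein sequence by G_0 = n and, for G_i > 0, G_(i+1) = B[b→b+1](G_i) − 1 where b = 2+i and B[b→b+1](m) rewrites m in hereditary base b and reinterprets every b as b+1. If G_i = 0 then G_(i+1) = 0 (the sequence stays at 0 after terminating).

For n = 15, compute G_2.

1283

step 0: 15 = 2^(2 + 1) + 2^2 + 2 + 1; sub 3 for 2: 3^(3 + 1) + 3^3 + 3 + 1; = 112; G_1 = 112−1 = 111
step 1: 111 = 3^(3 + 1) + 3^3 + 3; sub 4 for 3: 4^(4 + 1) + 4^4 + 4; = 1284; G_2 = 1284−1 = 1283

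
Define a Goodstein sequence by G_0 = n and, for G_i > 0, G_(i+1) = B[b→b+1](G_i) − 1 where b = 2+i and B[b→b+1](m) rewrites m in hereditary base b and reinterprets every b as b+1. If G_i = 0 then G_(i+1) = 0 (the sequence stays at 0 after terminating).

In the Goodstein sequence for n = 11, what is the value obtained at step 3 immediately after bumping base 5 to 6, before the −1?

(0) 11|_2 = 2^(2 + 1) + 2 + 1 ↦ 3^(3 + 1) + 3 + 1|_3 = 85 ⇒ 84
(1) 84|_3 = 3^(3 + 1) + 3 ↦ 4^(4 + 1) + 4|_4 = 1028 ⇒ 1027
(2) 1027|_4 = 4^(4 + 1) + 3 ↦ 5^(5 + 1) + 3|_5 = 15628 ⇒ 15627

279938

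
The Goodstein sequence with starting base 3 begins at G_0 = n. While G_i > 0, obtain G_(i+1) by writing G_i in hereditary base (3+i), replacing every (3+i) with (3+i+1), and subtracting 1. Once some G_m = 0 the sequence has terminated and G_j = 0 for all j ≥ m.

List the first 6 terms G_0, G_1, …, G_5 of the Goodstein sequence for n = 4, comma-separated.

[0] 4 ≡ 3 + 1 (base 3). Lift 4: 5. −1: 4.
[1] 4 ≡ 4 (base 4). Lift 5: 5. −1: 4.
[2] 4 ≡ 4 (base 5). Lift 6: 4. −1: 3.
[3] 3 ≡ 3 (base 6). Lift 7: 3. −1: 2.
[4] 2 ≡ 2 (base 7). Lift 8: 2. −1: 1.

4, 4, 4, 3, 2, 1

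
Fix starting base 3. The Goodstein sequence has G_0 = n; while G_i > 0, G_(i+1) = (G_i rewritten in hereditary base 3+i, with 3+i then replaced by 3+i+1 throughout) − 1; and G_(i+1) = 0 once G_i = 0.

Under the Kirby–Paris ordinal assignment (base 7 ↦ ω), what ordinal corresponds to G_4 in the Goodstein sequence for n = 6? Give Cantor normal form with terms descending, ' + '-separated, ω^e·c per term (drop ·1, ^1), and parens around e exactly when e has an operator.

ω

base 3: 6 = 2·3; at 4: 2·4 = 8; next = 7
base 4: 7 = 4 + 3; at 5: 5 + 3 = 8; next = 7
base 5: 7 = 5 + 2; at 6: 6 + 2 = 8; next = 7
base 6: 7 = 6 + 1; at 7: 7 + 1 = 8; next = 7
base 7: 7 = 7; at 8: 8 = 8; next = 7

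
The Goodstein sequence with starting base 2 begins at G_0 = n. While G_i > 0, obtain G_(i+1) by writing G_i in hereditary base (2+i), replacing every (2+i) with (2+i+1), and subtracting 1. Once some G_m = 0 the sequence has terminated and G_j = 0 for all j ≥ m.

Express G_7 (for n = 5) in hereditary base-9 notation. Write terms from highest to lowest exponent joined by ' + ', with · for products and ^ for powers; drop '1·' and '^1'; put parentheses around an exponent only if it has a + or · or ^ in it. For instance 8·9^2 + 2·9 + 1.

3·9^3 + 3·9^2 + 2·9 + 6

(0) 5|_2 = 2^2 + 1 ↦ 3^3 + 1|_3 = 28 ⇒ 27
(1) 27|_3 = 3^3 ↦ 4^4|_4 = 256 ⇒ 255
(2) 255|_4 = 3·4^3 + 3·4^2 + 3·4 + 3 ↦ 3·5^3 + 3·5^2 + 3·5 + 3|_5 = 468 ⇒ 467
(3) 467|_5 = 3·5^3 + 3·5^2 + 3·5 + 2 ↦ 3·6^3 + 3·6^2 + 3·6 + 2|_6 = 776 ⇒ 775
(4) 775|_6 = 3·6^3 + 3·6^2 + 3·6 + 1 ↦ 3·7^3 + 3·7^2 + 3·7 + 1|_7 = 1198 ⇒ 1197
(5) 1197|_7 = 3·7^3 + 3·7^2 + 3·7 ↦ 3·8^3 + 3·8^2 + 3·8|_8 = 1752 ⇒ 1751
(6) 1751|_8 = 3·8^3 + 3·8^2 + 2·8 + 7 ↦ 3·9^3 + 3·9^2 + 2·9 + 7|_9 = 2455 ⇒ 2454
(7) 2454|_9 = 3·9^3 + 3·9^2 + 2·9 + 6 ↦ 3·10^3 + 3·10^2 + 2·10 + 6|_10 = 3326 ⇒ 3325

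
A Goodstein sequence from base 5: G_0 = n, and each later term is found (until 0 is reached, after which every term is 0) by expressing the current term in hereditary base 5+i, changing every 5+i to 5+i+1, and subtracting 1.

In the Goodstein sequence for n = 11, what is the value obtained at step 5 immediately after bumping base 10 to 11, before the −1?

14

base 5: 11 = 2·5 + 1; at 6: 2·6 + 1 = 13; next = 12
base 6: 12 = 2·6; at 7: 2·7 = 14; next = 13
base 7: 13 = 7 + 6; at 8: 8 + 6 = 14; next = 13
base 8: 13 = 8 + 5; at 9: 9 + 5 = 14; next = 13
base 9: 13 = 9 + 4; at 10: 10 + 4 = 14; next = 13
base 10: 13 = 10 + 3; at 11: 11 + 3 = 14; next = 13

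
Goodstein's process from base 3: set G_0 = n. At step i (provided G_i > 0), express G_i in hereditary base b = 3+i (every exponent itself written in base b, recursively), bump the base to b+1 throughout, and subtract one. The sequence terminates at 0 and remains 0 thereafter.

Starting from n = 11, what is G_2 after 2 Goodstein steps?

25

11 —HB3→ 3^2 + 2 —bump→ 4^2 + 2 = 18 —(−1)→ 17
17 —HB4→ 4^2 + 1 —bump→ 5^2 + 1 = 26 —(−1)→ 25
25 —HB5→ 5^2 —bump→ 6^2 = 36 —(−1)→ 35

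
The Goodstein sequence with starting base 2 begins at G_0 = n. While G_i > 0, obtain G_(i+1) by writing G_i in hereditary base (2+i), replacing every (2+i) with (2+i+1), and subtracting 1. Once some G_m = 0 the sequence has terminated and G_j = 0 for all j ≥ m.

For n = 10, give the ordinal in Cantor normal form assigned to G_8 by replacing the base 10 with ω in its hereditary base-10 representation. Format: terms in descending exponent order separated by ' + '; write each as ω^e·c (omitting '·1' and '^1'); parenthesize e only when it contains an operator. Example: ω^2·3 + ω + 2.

i=0: 10 = 2^(2 + 1) + 2 (b=2); 2→3: 3^(3 + 1) + 3 = 84; 84−1 = 83
i=1: 83 = 3^(3 + 1) + 2 (b=3); 3→4: 4^(4 + 1) + 2 = 1026; 1026−1 = 1025
i=2: 1025 = 4^(4 + 1) + 1 (b=4); 4→5: 5^(5 + 1) + 1 = 15626; 15626−1 = 15625
i=3: 15625 = 5^(5 + 1) (b=5); 5→6: 6^(6 + 1) = 279936; 279936−1 = 279935
i=4: 279935 = 5·6^6 + 5·6^5 + 5·6^4 + 5·6^3 + 5·6^2 + 5·6 + 5 (b=6); 6→7: 5·7^7 + 5·7^5 + 5·7^4 + 5·7^3 + 5·7^2 + 5·7 + 5 = 4215755; 4215755−1 = 4215754
i=5: 4215754 = 5·7^7 + 5·7^5 + 5·7^4 + 5·7^3 + 5·7^2 + 5·7 + 4 (b=7); 7→8: 5·8^8 + 5·8^5 + 5·8^4 + 5·8^3 + 5·8^2 + 5·8 + 4 = 84073324; 84073324−1 = 84073323
i=6: 84073323 = 5·8^8 + 5·8^5 + 5·8^4 + 5·8^3 + 5·8^2 + 5·8 + 3 (b=8); 8→9: 5·9^9 + 5·9^5 + 5·9^4 + 5·9^3 + 5·9^2 + 5·9 + 3 = 1937434593; 1937434593−1 = 1937434592
i=7: 1937434592 = 5·9^9 + 5·9^5 + 5·9^4 + 5·9^3 + 5·9^2 + 5·9 + 2 (b=9); 9→10: 5·10^10 + 5·10^5 + 5·10^4 + 5·10^3 + 5·10^2 + 5·10 + 2 = 50000555552; 50000555552−1 = 50000555551
i=8: 50000555551 = 5·10^10 + 5·10^5 + 5·10^4 + 5·10^3 + 5·10^2 + 5·10 + 1 (b=10); 10→11: 5·11^11 + 5·11^5 + 5·11^4 + 5·11^3 + 5·11^2 + 5·11 + 1 = 1426559238831; 1426559238831−1 = 1426559238830

ω^ω·5 + ω^5·5 + ω^4·5 + ω^3·5 + ω^2·5 + ω·5 + 1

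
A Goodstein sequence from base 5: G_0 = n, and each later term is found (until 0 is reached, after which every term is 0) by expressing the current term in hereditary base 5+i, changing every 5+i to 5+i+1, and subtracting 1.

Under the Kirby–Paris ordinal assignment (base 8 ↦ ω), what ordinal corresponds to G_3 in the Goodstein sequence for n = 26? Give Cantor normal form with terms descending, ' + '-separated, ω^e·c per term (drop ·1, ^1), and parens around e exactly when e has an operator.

ω·6 + 5

step 0: 26 = 5^2 + 1; sub 6 for 5: 6^2 + 1; = 37; G_1 = 37−1 = 36
step 1: 36 = 6^2; sub 7 for 6: 7^2; = 49; G_2 = 49−1 = 48
step 2: 48 = 6·7 + 6; sub 8 for 7: 6·8 + 6; = 54; G_3 = 54−1 = 53
step 3: 53 = 6·8 + 5; sub 9 for 8: 6·9 + 5; = 59; G_4 = 59−1 = 58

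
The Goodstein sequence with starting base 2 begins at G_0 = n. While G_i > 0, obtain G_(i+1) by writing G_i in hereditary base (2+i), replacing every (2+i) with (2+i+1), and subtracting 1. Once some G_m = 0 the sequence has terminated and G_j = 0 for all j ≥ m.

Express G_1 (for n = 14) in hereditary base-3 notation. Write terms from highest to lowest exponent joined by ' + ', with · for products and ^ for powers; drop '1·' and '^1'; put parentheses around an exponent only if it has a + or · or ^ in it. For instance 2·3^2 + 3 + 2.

[0] 14 ≡ 2^(2 + 1) + 2^2 + 2 (base 2). Lift 3: 111. −1: 110.
[1] 110 ≡ 3^(3 + 1) + 3^3 + 2 (base 3). Lift 4: 1282. −1: 1281.

3^(3 + 1) + 3^3 + 2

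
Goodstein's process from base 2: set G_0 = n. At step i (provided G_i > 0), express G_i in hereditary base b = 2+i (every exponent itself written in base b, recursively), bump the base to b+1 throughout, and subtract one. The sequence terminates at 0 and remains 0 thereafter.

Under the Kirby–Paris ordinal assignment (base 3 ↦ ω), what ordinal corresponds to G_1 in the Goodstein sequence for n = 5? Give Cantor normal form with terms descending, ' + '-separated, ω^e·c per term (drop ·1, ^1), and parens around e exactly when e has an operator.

ω^ω

G_0=5  [base 2] 2^2 + 1  →[2↦3]→  3^3 + 1 = 28  −1 ⇒ G_1=27
G_1=27  [base 3] 3^3  →[3↦4]→  4^4 = 256  −1 ⇒ G_2=255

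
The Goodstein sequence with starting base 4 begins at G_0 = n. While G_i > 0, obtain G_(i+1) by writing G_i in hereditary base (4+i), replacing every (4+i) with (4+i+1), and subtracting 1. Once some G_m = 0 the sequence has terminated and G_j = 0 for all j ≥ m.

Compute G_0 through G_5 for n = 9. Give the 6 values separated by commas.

9 —HB4→ 2·4 + 1 —bump→ 2·5 + 1 = 11 —(−1)→ 10
10 —HB5→ 2·5 —bump→ 2·6 = 12 —(−1)→ 11
11 —HB6→ 6 + 5 —bump→ 7 + 5 = 12 —(−1)→ 11
11 —HB7→ 7 + 4 —bump→ 8 + 4 = 12 —(−1)→ 11
11 —HB8→ 8 + 3 —bump→ 9 + 3 = 12 —(−1)→ 11

9, 10, 11, 11, 11, 11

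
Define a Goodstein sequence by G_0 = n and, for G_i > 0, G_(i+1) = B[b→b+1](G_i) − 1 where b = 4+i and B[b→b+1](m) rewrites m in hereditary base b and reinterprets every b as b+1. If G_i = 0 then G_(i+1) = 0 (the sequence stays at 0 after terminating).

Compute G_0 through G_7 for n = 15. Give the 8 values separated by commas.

[0] 15 ≡ 3·4 + 3 (base 4). Lift 5: 18. −1: 17.
[1] 17 ≡ 3·5 + 2 (base 5). Lift 6: 20. −1: 19.
[2] 19 ≡ 3·6 + 1 (base 6). Lift 7: 22. −1: 21.
[3] 21 ≡ 3·7 (base 7). Lift 8: 24. −1: 23.
[4] 23 ≡ 2·8 + 7 (base 8). Lift 9: 25. −1: 24.
[5] 24 ≡ 2·9 + 6 (base 9). Lift 10: 26. −1: 25.
[6] 25 ≡ 2·10 + 5 (base 10). Lift 11: 27. −1: 26.

15, 17, 19, 21, 23, 24, 25, 26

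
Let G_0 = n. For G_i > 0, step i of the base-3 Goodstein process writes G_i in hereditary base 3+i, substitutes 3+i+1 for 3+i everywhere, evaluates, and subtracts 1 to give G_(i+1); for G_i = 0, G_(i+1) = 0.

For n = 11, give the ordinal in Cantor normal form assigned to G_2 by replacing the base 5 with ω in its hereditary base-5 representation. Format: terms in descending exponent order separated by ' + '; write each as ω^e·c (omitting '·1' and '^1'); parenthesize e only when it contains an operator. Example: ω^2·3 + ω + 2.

step 0: 11 = 3^2 + 2; sub 4 for 3: 4^2 + 2; = 18; G_1 = 18−1 = 17
step 1: 17 = 4^2 + 1; sub 5 for 4: 5^2 + 1; = 26; G_2 = 26−1 = 25
step 2: 25 = 5^2; sub 6 for 5: 6^2; = 36; G_3 = 36−1 = 35

ω^2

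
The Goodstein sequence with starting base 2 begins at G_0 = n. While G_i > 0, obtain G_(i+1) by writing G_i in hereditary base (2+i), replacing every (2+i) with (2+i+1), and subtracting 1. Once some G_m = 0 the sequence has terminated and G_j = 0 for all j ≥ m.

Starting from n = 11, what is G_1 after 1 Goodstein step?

84

step 0: 11 = 2^(2 + 1) + 2 + 1; sub 3 for 2: 3^(3 + 1) + 3 + 1; = 85; G_1 = 85−1 = 84
step 1: 84 = 3^(3 + 1) + 3; sub 4 for 3: 4^(4 + 1) + 4; = 1028; G_2 = 1028−1 = 1027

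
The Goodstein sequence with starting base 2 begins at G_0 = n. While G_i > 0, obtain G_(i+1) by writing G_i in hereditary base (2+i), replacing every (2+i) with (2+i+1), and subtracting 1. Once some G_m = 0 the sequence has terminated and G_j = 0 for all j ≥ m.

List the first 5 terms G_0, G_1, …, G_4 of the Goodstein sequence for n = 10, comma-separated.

10, 83, 1025, 15625, 279935

(0) 10|_2 = 2^(2 + 1) + 2 ↦ 3^(3 + 1) + 3|_3 = 84 ⇒ 83
(1) 83|_3 = 3^(3 + 1) + 2 ↦ 4^(4 + 1) + 2|_4 = 1026 ⇒ 1025
(2) 1025|_4 = 4^(4 + 1) + 1 ↦ 5^(5 + 1) + 1|_5 = 15626 ⇒ 15625
(3) 15625|_5 = 5^(5 + 1) ↦ 6^(6 + 1)|_6 = 279936 ⇒ 279935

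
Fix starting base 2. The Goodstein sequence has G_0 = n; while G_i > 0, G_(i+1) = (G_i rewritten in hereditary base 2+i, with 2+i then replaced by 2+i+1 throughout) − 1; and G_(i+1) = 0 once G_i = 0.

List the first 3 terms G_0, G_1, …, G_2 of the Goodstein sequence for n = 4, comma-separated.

4 —HB2→ 2^2 —bump→ 3^3 = 27 —(−1)→ 26
26 —HB3→ 2·3^2 + 2·3 + 2 —bump→ 2·4^2 + 2·4 + 2 = 42 —(−1)→ 41

4, 26, 41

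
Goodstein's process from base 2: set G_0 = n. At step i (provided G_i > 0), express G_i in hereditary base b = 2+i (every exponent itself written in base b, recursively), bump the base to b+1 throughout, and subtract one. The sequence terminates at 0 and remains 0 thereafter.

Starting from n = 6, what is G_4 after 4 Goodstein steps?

step 0: 6 = 2^2 + 2; sub 3 for 2: 3^3 + 3; = 30; G_1 = 30−1 = 29
step 1: 29 = 3^3 + 2; sub 4 for 3: 4^4 + 2; = 258; G_2 = 258−1 = 257
step 2: 257 = 4^4 + 1; sub 5 for 4: 5^5 + 1; = 3126; G_3 = 3126−1 = 3125
step 3: 3125 = 5^5; sub 6 for 5: 6^6; = 46656; G_4 = 46656−1 = 46655

46655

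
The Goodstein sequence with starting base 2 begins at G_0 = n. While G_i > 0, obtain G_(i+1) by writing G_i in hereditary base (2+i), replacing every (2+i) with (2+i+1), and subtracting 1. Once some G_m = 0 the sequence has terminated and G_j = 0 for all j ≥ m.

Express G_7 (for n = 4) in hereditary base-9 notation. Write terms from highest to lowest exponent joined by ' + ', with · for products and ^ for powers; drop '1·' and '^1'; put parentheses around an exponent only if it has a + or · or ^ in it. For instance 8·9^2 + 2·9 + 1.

2·9^2 + 9 + 2

[0] 4 ≡ 2^2 (base 2). Lift 3: 27. −1: 26.
[1] 26 ≡ 2·3^2 + 2·3 + 2 (base 3). Lift 4: 42. −1: 41.
[2] 41 ≡ 2·4^2 + 2·4 + 1 (base 4). Lift 5: 61. −1: 60.
[3] 60 ≡ 2·5^2 + 2·5 (base 5). Lift 6: 84. −1: 83.
[4] 83 ≡ 2·6^2 + 6 + 5 (base 6). Lift 7: 110. −1: 109.
[5] 109 ≡ 2·7^2 + 7 + 4 (base 7). Lift 8: 140. −1: 139.
[6] 139 ≡ 2·8^2 + 8 + 3 (base 8). Lift 9: 174. −1: 173.
[7] 173 ≡ 2·9^2 + 9 + 2 (base 9). Lift 10: 212. −1: 211.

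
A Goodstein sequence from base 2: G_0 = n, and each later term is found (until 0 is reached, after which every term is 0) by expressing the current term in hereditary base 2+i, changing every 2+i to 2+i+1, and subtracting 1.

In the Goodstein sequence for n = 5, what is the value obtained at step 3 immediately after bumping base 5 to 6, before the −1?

[0] 5 ≡ 2^2 + 1 (base 2). Lift 3: 28. −1: 27.
[1] 27 ≡ 3^3 (base 3). Lift 4: 256. −1: 255.
[2] 255 ≡ 3·4^3 + 3·4^2 + 3·4 + 3 (base 4). Lift 5: 468. −1: 467.
[3] 467 ≡ 3·5^3 + 3·5^2 + 3·5 + 2 (base 5). Lift 6: 776. −1: 775.

776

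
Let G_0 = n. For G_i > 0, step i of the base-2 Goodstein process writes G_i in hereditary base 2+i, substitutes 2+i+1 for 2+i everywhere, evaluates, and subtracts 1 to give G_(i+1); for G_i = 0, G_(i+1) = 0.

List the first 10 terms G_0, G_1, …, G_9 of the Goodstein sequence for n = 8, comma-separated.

G_0 = 8. HB_2(8) = 2^(2 + 1). Bump = 81. G_1 = 80.
G_1 = 80. HB_3(80) = 2·3^3 + 2·3^2 + 2·3 + 2. Bump = 554. G_2 = 553.
G_2 = 553. HB_4(553) = 2·4^4 + 2·4^2 + 2·4 + 1. Bump = 6311. G_3 = 6310.
G_3 = 6310. HB_5(6310) = 2·5^5 + 2·5^2 + 2·5. Bump = 93396. G_4 = 93395.
G_4 = 93395. HB_6(93395) = 2·6^6 + 2·6^2 + 6 + 5. Bump = 1647196. G_5 = 1647195.
G_5 = 1647195. HB_7(1647195) = 2·7^7 + 2·7^2 + 7 + 4. Bump = 33554572. G_6 = 33554571.
G_6 = 33554571. HB_8(33554571) = 2·8^8 + 2·8^2 + 8 + 3. Bump = 774841152. G_7 = 774841151.
G_7 = 774841151. HB_9(774841151) = 2·9^9 + 2·9^2 + 9 + 2. Bump = 20000000212. G_8 = 20000000211.
G_8 = 20000000211. HB_10(20000000211) = 2·10^10 + 2·10^2 + 10 + 1. Bump = 570623341476. G_9 = 570623341475.

8, 80, 553, 6310, 93395, 1647195, 33554571, 774841151, 20000000211, 570623341475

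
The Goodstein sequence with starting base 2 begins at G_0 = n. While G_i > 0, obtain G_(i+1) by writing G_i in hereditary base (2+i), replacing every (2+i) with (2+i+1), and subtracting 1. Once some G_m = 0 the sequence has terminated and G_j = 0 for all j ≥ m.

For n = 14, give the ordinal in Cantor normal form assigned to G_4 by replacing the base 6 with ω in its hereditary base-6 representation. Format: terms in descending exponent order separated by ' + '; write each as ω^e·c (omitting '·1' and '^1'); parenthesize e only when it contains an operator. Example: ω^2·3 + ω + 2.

ω^(ω + 1) + ω^5·5 + ω^4·5 + ω^3·5 + ω^2·5 + ω·5 + 5

(0) 14|_2 = 2^(2 + 1) + 2^2 + 2 ↦ 3^(3 + 1) + 3^3 + 3|_3 = 111 ⇒ 110
(1) 110|_3 = 3^(3 + 1) + 3^3 + 2 ↦ 4^(4 + 1) + 4^4 + 2|_4 = 1282 ⇒ 1281
(2) 1281|_4 = 4^(4 + 1) + 4^4 + 1 ↦ 5^(5 + 1) + 5^5 + 1|_5 = 18751 ⇒ 18750
(3) 18750|_5 = 5^(5 + 1) + 5^5 ↦ 6^(6 + 1) + 6^6|_6 = 326592 ⇒ 326591
(4) 326591|_6 = 6^(6 + 1) + 5·6^5 + 5·6^4 + 5·6^3 + 5·6^2 + 5·6 + 5 ↦ 7^(7 + 1) + 5·7^5 + 5·7^4 + 5·7^3 + 5·7^2 + 5·7 + 5|_7 = 5862841 ⇒ 5862840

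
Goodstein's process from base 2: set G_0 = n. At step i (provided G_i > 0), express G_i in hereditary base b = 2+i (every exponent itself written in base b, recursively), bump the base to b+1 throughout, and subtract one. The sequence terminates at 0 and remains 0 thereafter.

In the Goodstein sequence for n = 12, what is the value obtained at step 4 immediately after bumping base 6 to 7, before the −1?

5764911

(0) 12|_2 = 2^(2 + 1) + 2^2 ↦ 3^(3 + 1) + 3^3|_3 = 108 ⇒ 107
(1) 107|_3 = 3^(3 + 1) + 2·3^2 + 2·3 + 2 ↦ 4^(4 + 1) + 2·4^2 + 2·4 + 2|_4 = 1066 ⇒ 1065
(2) 1065|_4 = 4^(4 + 1) + 2·4^2 + 2·4 + 1 ↦ 5^(5 + 1) + 2·5^2 + 2·5 + 1|_5 = 15686 ⇒ 15685
(3) 15685|_5 = 5^(5 + 1) + 2·5^2 + 2·5 ↦ 6^(6 + 1) + 2·6^2 + 2·6|_6 = 280020 ⇒ 280019
(4) 280019|_6 = 6^(6 + 1) + 2·6^2 + 6 + 5 ↦ 7^(7 + 1) + 2·7^2 + 7 + 5|_7 = 5764911 ⇒ 5764910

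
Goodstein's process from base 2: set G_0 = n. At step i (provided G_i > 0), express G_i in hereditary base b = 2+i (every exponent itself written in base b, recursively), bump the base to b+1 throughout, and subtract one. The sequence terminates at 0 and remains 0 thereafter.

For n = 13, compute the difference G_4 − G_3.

264619

[0] 13 ≡ 2^(2 + 1) + 2^2 + 1 (base 2). Lift 3: 109. −1: 108.
[1] 108 ≡ 3^(3 + 1) + 3^3 (base 3). Lift 4: 1280. −1: 1279.
[2] 1279 ≡ 4^(4 + 1) + 3·4^3 + 3·4^2 + 3·4 + 3 (base 4). Lift 5: 16093. −1: 16092.
[3] 16092 ≡ 5^(5 + 1) + 3·5^3 + 3·5^2 + 3·5 + 2 (base 5). Lift 6: 280712. −1: 280711.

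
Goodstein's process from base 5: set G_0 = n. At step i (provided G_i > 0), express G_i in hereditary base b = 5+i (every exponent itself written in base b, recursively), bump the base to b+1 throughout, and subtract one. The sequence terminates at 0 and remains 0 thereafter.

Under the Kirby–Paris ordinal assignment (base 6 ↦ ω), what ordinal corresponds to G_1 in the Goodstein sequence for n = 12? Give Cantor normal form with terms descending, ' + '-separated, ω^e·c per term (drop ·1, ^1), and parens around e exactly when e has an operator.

ω·2 + 1

i=0: 12 = 2·5 + 2 (b=5); 5→6: 2·6 + 2 = 14; 14−1 = 13
i=1: 13 = 2·6 + 1 (b=6); 6→7: 2·7 + 1 = 15; 15−1 = 14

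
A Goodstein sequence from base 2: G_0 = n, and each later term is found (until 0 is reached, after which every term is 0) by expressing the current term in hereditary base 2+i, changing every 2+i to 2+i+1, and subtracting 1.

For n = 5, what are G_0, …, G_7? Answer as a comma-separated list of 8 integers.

step 0: 5 = 2^2 + 1; sub 3 for 2: 3^3 + 1; = 28; G_1 = 28−1 = 27
step 1: 27 = 3^3; sub 4 for 3: 4^4; = 256; G_2 = 256−1 = 255
step 2: 255 = 3·4^3 + 3·4^2 + 3·4 + 3; sub 5 for 4: 3·5^3 + 3·5^2 + 3·5 + 3; = 468; G_3 = 468−1 = 467
step 3: 467 = 3·5^3 + 3·5^2 + 3·5 + 2; sub 6 for 5: 3·6^3 + 3·6^2 + 3·6 + 2; = 776; G_4 = 776−1 = 775
step 4: 775 = 3·6^3 + 3·6^2 + 3·6 + 1; sub 7 for 6: 3·7^3 + 3·7^2 + 3·7 + 1; = 1198; G_5 = 1198−1 = 1197
step 5: 1197 = 3·7^3 + 3·7^2 + 3·7; sub 8 for 7: 3·8^3 + 3·8^2 + 3·8; = 1752; G_6 = 1752−1 = 1751
step 6: 1751 = 3·8^3 + 3·8^2 + 2·8 + 7; sub 9 for 8: 3·9^3 + 3·9^2 + 2·9 + 7; = 2455; G_7 = 2455−1 = 2454

5, 27, 255, 467, 775, 1197, 1751, 2454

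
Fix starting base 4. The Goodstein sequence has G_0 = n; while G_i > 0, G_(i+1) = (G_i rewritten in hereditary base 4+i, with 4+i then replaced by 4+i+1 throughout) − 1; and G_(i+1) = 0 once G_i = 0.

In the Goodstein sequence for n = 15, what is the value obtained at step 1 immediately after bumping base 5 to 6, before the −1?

20

15 —HB4→ 3·4 + 3 —bump→ 3·5 + 3 = 18 —(−1)→ 17
17 —HB5→ 3·5 + 2 —bump→ 3·6 + 2 = 20 —(−1)→ 19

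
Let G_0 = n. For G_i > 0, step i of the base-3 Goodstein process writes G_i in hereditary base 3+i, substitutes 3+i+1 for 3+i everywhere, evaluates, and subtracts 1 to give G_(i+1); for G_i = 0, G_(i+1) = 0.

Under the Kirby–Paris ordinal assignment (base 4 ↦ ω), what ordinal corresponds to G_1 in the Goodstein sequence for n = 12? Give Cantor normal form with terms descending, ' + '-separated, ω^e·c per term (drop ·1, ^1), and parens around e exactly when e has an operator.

(0) 12|_3 = 3^2 + 3 ↦ 4^2 + 4|_4 = 20 ⇒ 19
(1) 19|_4 = 4^2 + 3 ↦ 5^2 + 3|_5 = 28 ⇒ 27

ω^2 + 3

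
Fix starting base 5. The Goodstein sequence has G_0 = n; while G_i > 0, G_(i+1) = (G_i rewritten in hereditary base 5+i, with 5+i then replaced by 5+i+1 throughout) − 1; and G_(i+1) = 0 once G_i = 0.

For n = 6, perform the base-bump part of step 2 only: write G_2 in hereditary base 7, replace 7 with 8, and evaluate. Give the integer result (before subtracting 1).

6

(0) 6|_5 = 5 + 1 ↦ 6 + 1|_6 = 7 ⇒ 6
(1) 6|_6 = 6 ↦ 7|_7 = 7 ⇒ 6
(2) 6|_7 = 6 ↦ 6|_8 = 6 ⇒ 5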